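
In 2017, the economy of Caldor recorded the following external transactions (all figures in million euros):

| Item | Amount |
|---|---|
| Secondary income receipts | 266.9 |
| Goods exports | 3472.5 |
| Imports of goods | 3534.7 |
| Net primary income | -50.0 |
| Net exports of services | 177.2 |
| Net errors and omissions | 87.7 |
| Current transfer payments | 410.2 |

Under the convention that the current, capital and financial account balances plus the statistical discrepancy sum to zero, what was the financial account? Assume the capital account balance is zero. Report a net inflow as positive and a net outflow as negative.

Goods balance = 3472.5 - 3534.7 = -62.2
Services balance = 177.2
Trade balance (goods + services) = -62.2 + 177.2 = 115.0
Net primary income = -50.0
Net secondary income = 266.9 - 410.2 = -143.3
Current account = 115.0 + (-50.0) + (-143.3) = -78.3
Financial account = -(-78.3 + 87.7) = -9.4

-9.4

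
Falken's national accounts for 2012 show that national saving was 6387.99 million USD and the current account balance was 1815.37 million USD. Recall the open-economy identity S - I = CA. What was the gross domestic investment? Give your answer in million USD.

S - I = CA (net lending to the rest of the world).
I = S - CA = 6387.99 - 1815.37 = 4572.62

4572.62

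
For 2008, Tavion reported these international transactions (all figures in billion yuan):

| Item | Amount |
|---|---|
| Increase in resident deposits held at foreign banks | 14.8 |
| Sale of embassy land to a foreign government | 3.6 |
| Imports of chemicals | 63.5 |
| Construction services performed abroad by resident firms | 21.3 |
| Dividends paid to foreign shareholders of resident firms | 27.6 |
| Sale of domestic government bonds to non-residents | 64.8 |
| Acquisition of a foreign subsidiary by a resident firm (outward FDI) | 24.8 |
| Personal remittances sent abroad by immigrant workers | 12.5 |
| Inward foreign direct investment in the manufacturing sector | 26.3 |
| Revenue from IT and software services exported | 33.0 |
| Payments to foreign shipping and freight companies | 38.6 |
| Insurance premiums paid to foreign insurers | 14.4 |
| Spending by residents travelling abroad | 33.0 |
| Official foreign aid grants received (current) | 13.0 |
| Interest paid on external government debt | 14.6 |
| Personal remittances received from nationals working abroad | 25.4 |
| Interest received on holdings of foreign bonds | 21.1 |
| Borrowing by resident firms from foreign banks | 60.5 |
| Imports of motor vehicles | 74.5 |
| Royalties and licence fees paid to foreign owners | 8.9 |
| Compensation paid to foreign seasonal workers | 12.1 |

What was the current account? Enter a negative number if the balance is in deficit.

Goods: -74.5 - 63.5 = -138.0
Services: -33.0 + 33.0 - 8.9 + 21.3 - 14.4 - 38.6 = -40.6
Primary income: -12.1 - 14.6 + 21.1 - 27.6 = -33.2
Secondary income: 25.4 + 13.0 - 12.5 = 25.9
Current account = (-138.0) + (-40.6) + (-33.2) + 25.9 = -185.9
(Excluded from the current account — financial account: increase in resident deposits held at foreign banks 14.8, sale of domestic government bonds to non-residents 64.8, acquisition of a foreign subsidiary by a resident firm (outward FDI) 24.8, inward foreign direct investment in the manufacturing sector 26.3, borrowing by resident firms from foreign banks 60.5; capital account: sale of embassy land to a foreign government 3.6.)

-185.9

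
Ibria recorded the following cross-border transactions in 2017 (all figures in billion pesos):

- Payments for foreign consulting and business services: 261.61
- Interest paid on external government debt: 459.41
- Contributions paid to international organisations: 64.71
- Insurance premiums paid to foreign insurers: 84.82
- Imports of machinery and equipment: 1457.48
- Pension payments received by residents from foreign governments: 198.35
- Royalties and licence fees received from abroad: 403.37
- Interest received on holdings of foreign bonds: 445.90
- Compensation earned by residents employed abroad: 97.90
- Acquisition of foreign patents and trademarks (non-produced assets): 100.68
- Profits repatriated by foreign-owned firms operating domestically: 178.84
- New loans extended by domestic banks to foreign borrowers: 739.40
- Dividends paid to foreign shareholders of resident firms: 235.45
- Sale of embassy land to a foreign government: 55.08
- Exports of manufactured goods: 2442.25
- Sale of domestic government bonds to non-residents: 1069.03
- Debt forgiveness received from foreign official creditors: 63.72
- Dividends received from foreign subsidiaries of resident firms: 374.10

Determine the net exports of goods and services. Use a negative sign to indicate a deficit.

1041.71

Goods: 2442.25 - 1457.48 = 984.77
Services: -261.61 + 403.37 - 84.82 = 56.94
Trade balance = 984.77 + 56.94 = 1041.71
(Excluded from the trade balance — primary income: interest paid on external government debt 459.41, interest received on holdings of foreign bonds 445.90, compensation earned by residents employed abroad 97.90, profits repatriated by foreign-owned firms operating domestically 178.84, dividends paid to foreign shareholders of resident firms 235.45, dividends received from foreign subsidiaries of resident firms 374.10; secondary income: contributions paid to international organisations 64.71, pension payments received by residents from foreign governments 198.35; capital account: acquisition of foreign patents and trademarks (non-produced assets) 100.68, sale of embassy land to a foreign government 55.08, debt forgiveness received from foreign official creditors 63.72; financial account: new loans extended by domestic banks to foreign borrowers 739.40, sale of domestic government bonds to non-residents 1069.03.)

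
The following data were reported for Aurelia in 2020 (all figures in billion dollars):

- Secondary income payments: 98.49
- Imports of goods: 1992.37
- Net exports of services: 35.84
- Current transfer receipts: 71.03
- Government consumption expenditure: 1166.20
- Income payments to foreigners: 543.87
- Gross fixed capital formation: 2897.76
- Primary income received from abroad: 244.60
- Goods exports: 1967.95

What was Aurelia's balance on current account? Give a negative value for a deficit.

Goods balance = 1967.95 - 1992.37 = -24.42
Services balance = 35.84
Trade balance (goods + services) = -24.42 + 35.84 = 11.42
Net primary income = 244.60 - 543.87 = -299.27
Net secondary income = 71.03 - 98.49 = -27.46
Current account = 11.42 + (-299.27) + (-27.46) = -315.31

-315.31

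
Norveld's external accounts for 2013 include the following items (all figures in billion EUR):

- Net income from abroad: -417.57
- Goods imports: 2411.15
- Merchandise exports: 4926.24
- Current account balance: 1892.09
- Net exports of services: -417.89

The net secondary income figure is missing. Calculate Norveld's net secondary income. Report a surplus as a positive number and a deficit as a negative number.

212.46

Current account = goods balance + services balance + net primary income + net secondary income
Sum of the known components = 1679.63
Net secondary income = CA - (known components) = 1892.09 - 1679.63 = 212.46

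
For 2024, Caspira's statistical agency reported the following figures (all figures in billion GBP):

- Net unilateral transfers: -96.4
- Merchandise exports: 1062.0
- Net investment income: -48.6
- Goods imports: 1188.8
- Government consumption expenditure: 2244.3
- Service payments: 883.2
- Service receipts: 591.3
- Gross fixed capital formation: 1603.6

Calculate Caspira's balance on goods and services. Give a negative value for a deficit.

Goods balance = 1062.0 - 1188.8 = -126.8
Services balance = 591.3 - 883.2 = -291.9
Trade balance (goods + services) = -126.8 + (-291.9) = -418.7

-418.7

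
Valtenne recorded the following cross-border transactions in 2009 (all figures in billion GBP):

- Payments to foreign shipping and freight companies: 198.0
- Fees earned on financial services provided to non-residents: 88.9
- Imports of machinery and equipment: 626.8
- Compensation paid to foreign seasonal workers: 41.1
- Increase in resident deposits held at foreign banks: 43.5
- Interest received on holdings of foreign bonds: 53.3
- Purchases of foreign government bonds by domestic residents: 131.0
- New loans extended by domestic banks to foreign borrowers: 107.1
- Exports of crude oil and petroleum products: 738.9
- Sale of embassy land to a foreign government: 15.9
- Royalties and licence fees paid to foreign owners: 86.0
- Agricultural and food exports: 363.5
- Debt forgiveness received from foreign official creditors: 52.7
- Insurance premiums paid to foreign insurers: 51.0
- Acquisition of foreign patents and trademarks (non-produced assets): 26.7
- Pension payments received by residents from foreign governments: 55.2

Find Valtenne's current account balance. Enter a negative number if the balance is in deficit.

Goods: -626.8 + 363.5 + 738.9 = 475.6
Services: -198.0 - 86.0 + 88.9 - 51.0 = -246.1
Primary income: -41.1 + 53.3 = 12.2
Secondary income: 55.2
Current account = 475.6 + (-246.1) + 12.2 + 55.2 = 296.9
(Excluded from the current account — financial account: increase in resident deposits held at foreign banks 43.5, purchases of foreign government bonds by domestic residents 131.0, new loans extended by domestic banks to foreign borrowers 107.1; capital account: sale of embassy land to a foreign government 15.9, debt forgiveness received from foreign official creditors 52.7, acquisition of foreign patents and trademarks (non-produced assets) 26.7.)

296.9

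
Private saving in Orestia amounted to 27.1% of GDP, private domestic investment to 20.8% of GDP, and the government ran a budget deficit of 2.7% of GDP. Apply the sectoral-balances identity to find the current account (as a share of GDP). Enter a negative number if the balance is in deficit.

3.6

By the sectoral-balances identity, CA = (S_private - I) + (T - G).
Private balance = 27.1 - 20.8 = 6.3
Government balance (T - G) = -2.7
CA = 6.3 + (-2.7) = 3.6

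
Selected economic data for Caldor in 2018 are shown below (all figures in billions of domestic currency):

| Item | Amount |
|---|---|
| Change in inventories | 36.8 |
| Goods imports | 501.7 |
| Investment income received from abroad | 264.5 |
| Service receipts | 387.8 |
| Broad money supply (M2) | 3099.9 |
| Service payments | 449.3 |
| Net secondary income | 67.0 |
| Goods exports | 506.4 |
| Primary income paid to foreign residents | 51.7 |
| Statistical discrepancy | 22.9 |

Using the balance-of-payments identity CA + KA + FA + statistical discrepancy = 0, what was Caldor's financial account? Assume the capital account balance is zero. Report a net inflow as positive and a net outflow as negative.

-245.9

Goods balance = 506.4 - 501.7 = 4.7
Services balance = 387.8 - 449.3 = -61.5
Trade balance (goods + services) = 4.7 + (-61.5) = -56.8
Net primary income = 264.5 - 51.7 = 212.8
Net secondary income = 67.0
Current account = -56.8 + 212.8 + 67.0 = 223.0
Financial account = -(223.0 + 22.9) = -245.9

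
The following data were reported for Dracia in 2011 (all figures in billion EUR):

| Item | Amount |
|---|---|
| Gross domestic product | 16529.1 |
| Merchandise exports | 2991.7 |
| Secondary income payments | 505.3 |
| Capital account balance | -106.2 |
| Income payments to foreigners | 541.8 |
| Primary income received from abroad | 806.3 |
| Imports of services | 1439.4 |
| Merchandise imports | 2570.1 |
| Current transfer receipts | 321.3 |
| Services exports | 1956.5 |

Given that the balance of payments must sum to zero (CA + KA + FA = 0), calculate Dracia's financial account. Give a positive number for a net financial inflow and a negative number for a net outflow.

-913.0

Goods balance = 2991.7 - 2570.1 = 421.6
Services balance = 1956.5 - 1439.4 = 517.1
Trade balance (goods + services) = 421.6 + 517.1 = 938.7
Net primary income = 806.3 - 541.8 = 264.5
Net secondary income = 321.3 - 505.3 = -184.0
Current account = 938.7 + 264.5 + (-184.0) = 1019.2
Financial account = -(1019.2 + (-106.2)) = -913.0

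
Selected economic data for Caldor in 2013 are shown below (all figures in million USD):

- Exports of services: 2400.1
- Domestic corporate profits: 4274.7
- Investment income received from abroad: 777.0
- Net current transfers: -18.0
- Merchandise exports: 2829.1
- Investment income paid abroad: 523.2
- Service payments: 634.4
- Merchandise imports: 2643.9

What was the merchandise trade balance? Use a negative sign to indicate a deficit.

185.2

Goods balance = 2829.1 - 2643.9 = 185.2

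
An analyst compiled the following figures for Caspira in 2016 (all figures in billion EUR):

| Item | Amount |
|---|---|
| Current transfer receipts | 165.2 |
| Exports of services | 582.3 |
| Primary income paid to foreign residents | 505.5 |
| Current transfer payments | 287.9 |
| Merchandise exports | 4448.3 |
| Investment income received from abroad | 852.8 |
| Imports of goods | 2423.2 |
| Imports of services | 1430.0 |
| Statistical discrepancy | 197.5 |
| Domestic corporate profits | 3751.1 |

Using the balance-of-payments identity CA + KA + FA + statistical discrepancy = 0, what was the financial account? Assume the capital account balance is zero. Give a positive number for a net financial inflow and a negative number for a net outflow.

Goods balance = 4448.3 - 2423.2 = 2025.1
Services balance = 582.3 - 1430.0 = -847.7
Trade balance (goods + services) = 2025.1 + (-847.7) = 1177.4
Net primary income = 852.8 - 505.5 = 347.3
Net secondary income = 165.2 - 287.9 = -122.7
Current account = 1177.4 + 347.3 + (-122.7) = 1402.0
Financial account = -(1402.0 + 197.5) = -1599.5

-1599.5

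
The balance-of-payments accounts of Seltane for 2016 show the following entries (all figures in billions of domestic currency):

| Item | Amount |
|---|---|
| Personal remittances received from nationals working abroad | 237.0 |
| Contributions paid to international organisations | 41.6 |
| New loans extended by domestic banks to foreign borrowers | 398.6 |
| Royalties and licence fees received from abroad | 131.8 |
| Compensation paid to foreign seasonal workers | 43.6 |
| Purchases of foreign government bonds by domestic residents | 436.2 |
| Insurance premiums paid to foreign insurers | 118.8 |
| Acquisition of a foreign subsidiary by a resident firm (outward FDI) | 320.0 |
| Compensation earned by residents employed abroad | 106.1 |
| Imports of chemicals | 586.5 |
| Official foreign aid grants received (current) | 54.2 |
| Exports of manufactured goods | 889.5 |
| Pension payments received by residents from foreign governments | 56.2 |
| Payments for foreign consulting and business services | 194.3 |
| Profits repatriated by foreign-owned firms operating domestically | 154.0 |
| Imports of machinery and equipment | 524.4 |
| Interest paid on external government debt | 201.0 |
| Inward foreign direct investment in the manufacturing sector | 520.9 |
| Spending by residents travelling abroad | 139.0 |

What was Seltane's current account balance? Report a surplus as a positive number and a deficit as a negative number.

Goods: -524.4 + 889.5 - 586.5 = -221.4
Services: 131.8 - 139.0 - 118.8 - 194.3 = -320.3
Primary income: -43.6 - 154.0 + 106.1 - 201.0 = -292.5
Secondary income: 56.2 + 54.2 - 41.6 + 237.0 = 305.8
Current account = (-221.4) + (-320.3) + (-292.5) + 305.8 = -528.4
(Excluded from the current account — financial account: new loans extended by domestic banks to foreign borrowers 398.6, purchases of foreign government bonds by domestic residents 436.2, acquisition of a foreign subsidiary by a resident firm (outward FDI) 320.0, inward foreign direct investment in the manufacturing sector 520.9.)

-528.4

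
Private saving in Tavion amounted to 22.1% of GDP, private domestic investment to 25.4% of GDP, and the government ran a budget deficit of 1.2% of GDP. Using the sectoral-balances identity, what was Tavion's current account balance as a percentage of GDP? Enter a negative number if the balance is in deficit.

By the sectoral-balances identity, CA = (S_private - I) + (T - G).
Private balance = 22.1 - 25.4 = -3.3
Government balance (T - G) = -1.2
CA = -3.3 + (-1.2) = -4.5

-4.5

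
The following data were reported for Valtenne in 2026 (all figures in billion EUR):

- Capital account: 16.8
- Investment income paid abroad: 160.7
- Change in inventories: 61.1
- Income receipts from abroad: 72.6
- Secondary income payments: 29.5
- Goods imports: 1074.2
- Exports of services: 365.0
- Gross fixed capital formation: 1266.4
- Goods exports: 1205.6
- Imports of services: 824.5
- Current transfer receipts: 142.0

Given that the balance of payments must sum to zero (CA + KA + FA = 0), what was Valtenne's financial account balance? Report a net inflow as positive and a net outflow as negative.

Goods balance = 1205.6 - 1074.2 = 131.4
Services balance = 365.0 - 824.5 = -459.5
Trade balance (goods + services) = 131.4 + (-459.5) = -328.1
Net primary income = 72.6 - 160.7 = -88.1
Net secondary income = 142.0 - 29.5 = 112.5
Current account = -328.1 + (-88.1) + 112.5 = -303.7
Financial account = -(-303.7 + 16.8) = 286.9

286.9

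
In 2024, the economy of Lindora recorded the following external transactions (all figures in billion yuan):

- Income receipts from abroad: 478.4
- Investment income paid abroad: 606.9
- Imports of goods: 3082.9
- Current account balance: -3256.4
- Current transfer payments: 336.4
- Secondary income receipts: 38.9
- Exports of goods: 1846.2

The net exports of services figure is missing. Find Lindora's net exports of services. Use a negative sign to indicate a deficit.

Current account = goods balance + services balance + net primary income + net secondary income
Sum of the known components = -1662.7
Net exports of services = CA - (known components) = -3256.4 - (-1662.7) = -1593.7

-1593.7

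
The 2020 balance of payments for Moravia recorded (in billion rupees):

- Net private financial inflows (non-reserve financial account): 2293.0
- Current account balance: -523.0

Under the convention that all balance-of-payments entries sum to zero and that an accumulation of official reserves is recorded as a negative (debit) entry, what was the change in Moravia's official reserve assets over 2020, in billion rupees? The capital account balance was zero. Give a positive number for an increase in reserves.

1770.0

Official reserve transactions balance = -((-523.0) + 2293.0) = -1770.0
An accumulation of reserves is recorded as a debit (negative entry), so the change in the stock of reserves is the negative of that balance.
Change in official reserves = -(-1770.0) = 1770.0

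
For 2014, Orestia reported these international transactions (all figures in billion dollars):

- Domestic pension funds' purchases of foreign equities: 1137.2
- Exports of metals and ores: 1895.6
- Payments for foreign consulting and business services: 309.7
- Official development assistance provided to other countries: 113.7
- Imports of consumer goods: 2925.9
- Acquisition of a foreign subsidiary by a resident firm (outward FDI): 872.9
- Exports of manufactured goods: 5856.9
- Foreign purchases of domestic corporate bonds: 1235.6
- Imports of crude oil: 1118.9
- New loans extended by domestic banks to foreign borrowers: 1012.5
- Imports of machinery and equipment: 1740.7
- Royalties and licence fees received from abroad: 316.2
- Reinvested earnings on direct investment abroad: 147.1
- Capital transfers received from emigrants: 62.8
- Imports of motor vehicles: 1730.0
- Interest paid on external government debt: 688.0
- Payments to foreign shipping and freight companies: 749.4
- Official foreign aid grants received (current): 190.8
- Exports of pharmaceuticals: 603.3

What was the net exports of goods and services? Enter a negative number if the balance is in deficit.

97.4

Goods: -2925.9 + 1895.6 - 1740.7 + 5856.9 - 1730.0 - 1118.9 + 603.3 = 840.3
Services: -749.4 - 309.7 + 316.2 = -742.9
Trade balance = 840.3 + (-742.9) = 97.4
(Excluded from the trade balance — financial account: domestic pension funds' purchases of foreign equities 1137.2, acquisition of a foreign subsidiary by a resident firm (outward FDI) 872.9, foreign purchases of domestic corporate bonds 1235.6, new loans extended by domestic banks to foreign borrowers 1012.5; secondary income: official development assistance provided to other countries 113.7, official foreign aid grants received (current) 190.8; primary income: reinvested earnings on direct investment abroad 147.1, interest paid on external government debt 688.0; capital account: capital transfers received from emigrants 62.8.)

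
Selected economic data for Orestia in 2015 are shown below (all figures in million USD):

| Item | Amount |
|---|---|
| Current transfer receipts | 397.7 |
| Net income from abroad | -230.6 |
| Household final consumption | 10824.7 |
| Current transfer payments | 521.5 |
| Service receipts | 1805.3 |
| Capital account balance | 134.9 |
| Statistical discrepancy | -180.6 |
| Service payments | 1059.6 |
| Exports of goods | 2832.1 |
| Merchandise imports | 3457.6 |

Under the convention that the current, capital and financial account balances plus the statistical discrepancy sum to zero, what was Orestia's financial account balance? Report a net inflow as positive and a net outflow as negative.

279.9

Goods balance = 2832.1 - 3457.6 = -625.5
Services balance = 1805.3 - 1059.6 = 745.7
Trade balance (goods + services) = -625.5 + 745.7 = 120.2
Net primary income = -230.6
Net secondary income = 397.7 - 521.5 = -123.8
Current account = 120.2 + (-230.6) + (-123.8) = -234.2
Financial account = -(-234.2 + 134.9 + (-180.6)) = 279.9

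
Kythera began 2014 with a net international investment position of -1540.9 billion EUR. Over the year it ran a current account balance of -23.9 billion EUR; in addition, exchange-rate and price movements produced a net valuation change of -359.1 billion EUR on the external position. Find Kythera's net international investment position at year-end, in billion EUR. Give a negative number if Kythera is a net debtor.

Change in NIIP = current account + net valuation change = -23.9 + (-359.1) = -383.0
End-of-year NIIP = -1540.9 + (-383.0) = -1923.9

-1923.9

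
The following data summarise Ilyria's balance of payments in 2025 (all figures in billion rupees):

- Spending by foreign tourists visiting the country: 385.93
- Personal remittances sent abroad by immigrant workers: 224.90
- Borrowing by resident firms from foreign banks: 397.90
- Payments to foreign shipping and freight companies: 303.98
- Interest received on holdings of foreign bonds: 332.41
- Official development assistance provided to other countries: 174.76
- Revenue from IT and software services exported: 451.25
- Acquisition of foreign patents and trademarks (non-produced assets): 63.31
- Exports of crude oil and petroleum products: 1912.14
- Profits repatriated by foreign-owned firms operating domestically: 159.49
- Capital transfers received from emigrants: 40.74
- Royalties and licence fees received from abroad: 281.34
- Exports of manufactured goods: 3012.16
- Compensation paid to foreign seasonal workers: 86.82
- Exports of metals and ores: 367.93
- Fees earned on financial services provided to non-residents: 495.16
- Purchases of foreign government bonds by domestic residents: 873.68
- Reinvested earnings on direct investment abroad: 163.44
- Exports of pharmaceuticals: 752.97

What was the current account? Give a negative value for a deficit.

Goods: 367.93 + 752.97 + 1912.14 + 3012.16 = 6045.20
Services: 451.25 + 281.34 + 385.93 + 495.16 - 303.98 = 1309.70
Primary income: -159.49 + 163.44 - 86.82 + 332.41 = 249.54
Secondary income: -174.76 - 224.90 = -399.66
Current account = 6045.20 + 1309.70 + 249.54 + (-399.66) = 7204.78
(Excluded from the current account — financial account: borrowing by resident firms from foreign banks 397.90, purchases of foreign government bonds by domestic residents 873.68; capital account: acquisition of foreign patents and trademarks (non-produced assets) 63.31, capital transfers received from emigrants 40.74.)

7204.78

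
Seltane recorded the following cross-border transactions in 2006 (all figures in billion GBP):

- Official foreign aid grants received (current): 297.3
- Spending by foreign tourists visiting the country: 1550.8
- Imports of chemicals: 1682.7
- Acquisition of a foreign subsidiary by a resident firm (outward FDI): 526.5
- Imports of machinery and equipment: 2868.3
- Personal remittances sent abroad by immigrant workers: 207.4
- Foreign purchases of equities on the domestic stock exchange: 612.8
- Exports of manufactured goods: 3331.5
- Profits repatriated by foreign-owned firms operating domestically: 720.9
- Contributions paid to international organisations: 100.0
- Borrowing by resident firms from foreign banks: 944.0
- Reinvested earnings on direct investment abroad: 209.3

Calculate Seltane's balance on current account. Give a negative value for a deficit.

-190.4

Goods: -2868.3 + 3331.5 - 1682.7 = -1219.5
Services: 1550.8
Primary income: 209.3 - 720.9 = -511.6
Secondary income: -100.0 + 297.3 - 207.4 = -10.1
Current account = (-1219.5) + 1550.8 + (-511.6) + (-10.1) = -190.4
(Excluded from the current account — financial account: acquisition of a foreign subsidiary by a resident firm (outward FDI) 526.5, foreign purchases of equities on the domestic stock exchange 612.8, borrowing by resident firms from foreign banks 944.0.)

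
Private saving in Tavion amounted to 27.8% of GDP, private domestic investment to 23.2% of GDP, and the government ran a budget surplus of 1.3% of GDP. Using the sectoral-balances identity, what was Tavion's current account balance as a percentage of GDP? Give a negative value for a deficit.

5.9

By the sectoral-balances identity, CA = (S_private - I) + (T - G).
Private balance = 27.8 - 23.2 = 4.6
Government balance (T - G) = 1.3
CA = 4.6 + 1.3 = 5.9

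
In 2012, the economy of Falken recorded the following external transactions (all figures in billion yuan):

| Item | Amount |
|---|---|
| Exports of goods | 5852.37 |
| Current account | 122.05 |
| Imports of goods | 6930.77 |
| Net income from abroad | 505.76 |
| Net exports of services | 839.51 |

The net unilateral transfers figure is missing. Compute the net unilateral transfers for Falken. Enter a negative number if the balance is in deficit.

-144.82

Current account = goods balance + services balance + net primary income + net secondary income
Sum of the known components = 266.87
Net unilateral transfers = CA - (known components) = 122.05 - 266.87 = -144.82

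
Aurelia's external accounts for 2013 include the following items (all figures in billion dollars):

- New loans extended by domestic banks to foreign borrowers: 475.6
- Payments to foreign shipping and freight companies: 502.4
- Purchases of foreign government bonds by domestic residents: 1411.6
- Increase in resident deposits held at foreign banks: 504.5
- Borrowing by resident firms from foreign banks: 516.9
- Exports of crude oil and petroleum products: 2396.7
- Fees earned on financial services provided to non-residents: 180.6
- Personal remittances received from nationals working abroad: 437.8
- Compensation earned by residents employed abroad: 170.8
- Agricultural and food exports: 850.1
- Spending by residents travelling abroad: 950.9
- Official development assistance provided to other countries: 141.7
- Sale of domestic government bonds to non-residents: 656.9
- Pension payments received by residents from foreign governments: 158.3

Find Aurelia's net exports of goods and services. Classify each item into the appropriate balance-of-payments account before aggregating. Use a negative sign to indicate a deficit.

Goods: 2396.7 + 850.1 = 3246.8
Services: -950.9 - 502.4 + 180.6 = -1272.7
Trade balance = 3246.8 + (-1272.7) = 1974.1
(Excluded from the trade balance — financial account: new loans extended by domestic banks to foreign borrowers 475.6, purchases of foreign government bonds by domestic residents 1411.6, increase in resident deposits held at foreign banks 504.5, borrowing by resident firms from foreign banks 516.9, sale of domestic government bonds to non-residents 656.9; secondary income: personal remittances received from nationals working abroad 437.8, official development assistance provided to other countries 141.7, pension payments received by residents from foreign governments 158.3; primary income: compensation earned by residents employed abroad 170.8.)

1974.1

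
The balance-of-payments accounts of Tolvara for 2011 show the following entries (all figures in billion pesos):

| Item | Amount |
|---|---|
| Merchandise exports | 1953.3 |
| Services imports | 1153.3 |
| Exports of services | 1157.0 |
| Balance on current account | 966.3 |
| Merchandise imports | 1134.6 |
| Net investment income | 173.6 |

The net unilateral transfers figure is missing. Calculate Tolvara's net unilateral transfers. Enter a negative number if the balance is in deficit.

Current account = goods balance + services balance + net primary income + net secondary income
Sum of the known components = 996.0
Net unilateral transfers = CA - (known components) = 966.3 - 996.0 = -29.7

-29.7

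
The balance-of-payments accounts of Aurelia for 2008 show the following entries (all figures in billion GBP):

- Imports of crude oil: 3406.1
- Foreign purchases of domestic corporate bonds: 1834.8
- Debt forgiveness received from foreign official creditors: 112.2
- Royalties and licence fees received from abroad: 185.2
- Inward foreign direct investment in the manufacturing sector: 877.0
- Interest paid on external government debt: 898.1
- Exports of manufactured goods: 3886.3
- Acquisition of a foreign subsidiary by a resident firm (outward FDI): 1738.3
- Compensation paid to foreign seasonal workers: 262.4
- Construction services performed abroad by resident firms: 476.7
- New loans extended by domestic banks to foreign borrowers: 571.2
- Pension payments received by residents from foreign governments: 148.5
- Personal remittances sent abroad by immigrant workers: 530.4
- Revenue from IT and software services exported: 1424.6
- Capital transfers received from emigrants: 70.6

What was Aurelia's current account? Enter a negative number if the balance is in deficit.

1024.3

Goods: 3886.3 - 3406.1 = 480.2
Services: 1424.6 + 476.7 + 185.2 = 2086.5
Primary income: -898.1 - 262.4 = -1160.5
Secondary income: -530.4 + 148.5 = -381.9
Current account = 480.2 + 2086.5 + (-1160.5) + (-381.9) = 1024.3
(Excluded from the current account — financial account: foreign purchases of domestic corporate bonds 1834.8, inward foreign direct investment in the manufacturing sector 877.0, acquisition of a foreign subsidiary by a resident firm (outward FDI) 1738.3, new loans extended by domestic banks to foreign borrowers 571.2; capital account: debt forgiveness received from foreign official creditors 112.2, capital transfers received from emigrants 70.6.)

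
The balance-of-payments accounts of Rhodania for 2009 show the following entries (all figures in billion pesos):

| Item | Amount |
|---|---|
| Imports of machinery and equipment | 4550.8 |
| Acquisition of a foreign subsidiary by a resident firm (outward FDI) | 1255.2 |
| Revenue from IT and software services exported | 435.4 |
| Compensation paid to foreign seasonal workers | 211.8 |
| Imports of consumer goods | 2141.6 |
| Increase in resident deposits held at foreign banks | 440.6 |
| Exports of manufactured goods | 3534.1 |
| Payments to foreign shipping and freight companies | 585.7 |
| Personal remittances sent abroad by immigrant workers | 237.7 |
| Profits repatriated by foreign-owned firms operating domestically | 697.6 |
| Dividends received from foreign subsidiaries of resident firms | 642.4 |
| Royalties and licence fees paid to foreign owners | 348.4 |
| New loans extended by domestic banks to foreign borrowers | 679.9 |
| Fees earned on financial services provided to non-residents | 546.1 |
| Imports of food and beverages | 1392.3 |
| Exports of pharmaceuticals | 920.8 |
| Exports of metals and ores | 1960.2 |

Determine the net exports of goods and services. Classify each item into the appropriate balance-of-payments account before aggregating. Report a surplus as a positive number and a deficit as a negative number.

Goods: 1960.2 + 920.8 - 1392.3 - 2141.6 + 3534.1 - 4550.8 = -1669.6
Services: -585.7 + 546.1 + 435.4 - 348.4 = 47.4
Trade balance = -1669.6 + 47.4 = -1622.2
(Excluded from the trade balance — financial account: acquisition of a foreign subsidiary by a resident firm (outward FDI) 1255.2, increase in resident deposits held at foreign banks 440.6, new loans extended by domestic banks to foreign borrowers 679.9; primary income: compensation paid to foreign seasonal workers 211.8, profits repatriated by foreign-owned firms operating domestically 697.6, dividends received from foreign subsidiaries of resident firms 642.4; secondary income: personal remittances sent abroad by immigrant workers 237.7.)

-1622.2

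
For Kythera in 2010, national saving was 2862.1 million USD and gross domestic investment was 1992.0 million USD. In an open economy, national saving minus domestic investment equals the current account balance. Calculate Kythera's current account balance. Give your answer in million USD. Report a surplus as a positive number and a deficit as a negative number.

870.1

CA = S - I = 2862.1 - 1992.0 = 870.1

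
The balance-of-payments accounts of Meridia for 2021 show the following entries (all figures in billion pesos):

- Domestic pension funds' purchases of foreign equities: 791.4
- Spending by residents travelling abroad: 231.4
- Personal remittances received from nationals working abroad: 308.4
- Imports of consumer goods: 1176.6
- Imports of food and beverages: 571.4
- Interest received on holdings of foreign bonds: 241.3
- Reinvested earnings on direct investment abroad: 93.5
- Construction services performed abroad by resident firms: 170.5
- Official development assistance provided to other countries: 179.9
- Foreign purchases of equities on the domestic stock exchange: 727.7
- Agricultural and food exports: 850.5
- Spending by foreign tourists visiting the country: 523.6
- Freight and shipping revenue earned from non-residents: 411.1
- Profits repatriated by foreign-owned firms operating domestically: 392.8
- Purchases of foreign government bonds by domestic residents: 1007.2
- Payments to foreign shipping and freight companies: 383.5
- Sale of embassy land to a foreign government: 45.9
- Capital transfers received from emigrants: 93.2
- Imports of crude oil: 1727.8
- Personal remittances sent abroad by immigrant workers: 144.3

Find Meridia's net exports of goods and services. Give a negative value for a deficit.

-2135.0

Goods: -571.4 - 1176.6 - 1727.8 + 850.5 = -2625.3
Services: 523.6 - 383.5 - 231.4 + 170.5 + 411.1 = 490.3
Trade balance = -2625.3 + 490.3 = -2135.0
(Excluded from the trade balance — financial account: domestic pension funds' purchases of foreign equities 791.4, foreign purchases of equities on the domestic stock exchange 727.7, purchases of foreign government bonds by domestic residents 1007.2; secondary income: personal remittances received from nationals working abroad 308.4, official development assistance provided to other countries 179.9, personal remittances sent abroad by immigrant workers 144.3; primary income: interest received on holdings of foreign bonds 241.3, reinvested earnings on direct investment abroad 93.5, profits repatriated by foreign-owned firms operating domestically 392.8; capital account: sale of embassy land to a foreign government 45.9, capital transfers received from emigrants 93.2.)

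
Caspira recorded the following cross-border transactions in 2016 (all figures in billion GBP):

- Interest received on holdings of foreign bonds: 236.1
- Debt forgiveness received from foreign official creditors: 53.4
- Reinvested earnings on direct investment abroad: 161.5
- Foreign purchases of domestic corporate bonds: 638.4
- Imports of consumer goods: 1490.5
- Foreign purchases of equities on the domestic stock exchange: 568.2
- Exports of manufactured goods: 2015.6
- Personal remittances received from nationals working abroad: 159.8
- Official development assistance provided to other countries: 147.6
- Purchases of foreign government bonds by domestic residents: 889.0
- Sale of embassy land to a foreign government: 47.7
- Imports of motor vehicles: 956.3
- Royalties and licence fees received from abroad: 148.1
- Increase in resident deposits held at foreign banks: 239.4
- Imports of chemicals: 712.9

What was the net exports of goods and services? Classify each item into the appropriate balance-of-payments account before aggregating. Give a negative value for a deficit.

Goods: 2015.6 - 1490.5 - 956.3 - 712.9 = -1144.1
Services: 148.1
Trade balance = -1144.1 + 148.1 = -996.0
(Excluded from the trade balance — primary income: interest received on holdings of foreign bonds 236.1, reinvested earnings on direct investment abroad 161.5; capital account: debt forgiveness received from foreign official creditors 53.4, sale of embassy land to a foreign government 47.7; financial account: foreign purchases of domestic corporate bonds 638.4, foreign purchases of equities on the domestic stock exchange 568.2, purchases of foreign government bonds by domestic residents 889.0, increase in resident deposits held at foreign banks 239.4; secondary income: personal remittances received from nationals working abroad 159.8, official development assistance provided to other countries 147.6.)

-996.0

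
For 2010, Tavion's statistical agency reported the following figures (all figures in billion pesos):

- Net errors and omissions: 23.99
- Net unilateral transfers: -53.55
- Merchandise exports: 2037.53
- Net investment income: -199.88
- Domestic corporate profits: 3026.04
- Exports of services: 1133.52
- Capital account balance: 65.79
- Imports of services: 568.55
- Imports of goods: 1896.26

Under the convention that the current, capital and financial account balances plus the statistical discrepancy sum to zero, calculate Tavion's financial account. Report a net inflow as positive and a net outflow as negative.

-542.59

Goods balance = 2037.53 - 1896.26 = 141.27
Services balance = 1133.52 - 568.55 = 564.97
Trade balance (goods + services) = 141.27 + 564.97 = 706.24
Net primary income = -199.88
Net secondary income = -53.55
Current account = 706.24 + (-199.88) + (-53.55) = 452.81
Financial account = -(452.81 + 65.79 + 23.99) = -542.59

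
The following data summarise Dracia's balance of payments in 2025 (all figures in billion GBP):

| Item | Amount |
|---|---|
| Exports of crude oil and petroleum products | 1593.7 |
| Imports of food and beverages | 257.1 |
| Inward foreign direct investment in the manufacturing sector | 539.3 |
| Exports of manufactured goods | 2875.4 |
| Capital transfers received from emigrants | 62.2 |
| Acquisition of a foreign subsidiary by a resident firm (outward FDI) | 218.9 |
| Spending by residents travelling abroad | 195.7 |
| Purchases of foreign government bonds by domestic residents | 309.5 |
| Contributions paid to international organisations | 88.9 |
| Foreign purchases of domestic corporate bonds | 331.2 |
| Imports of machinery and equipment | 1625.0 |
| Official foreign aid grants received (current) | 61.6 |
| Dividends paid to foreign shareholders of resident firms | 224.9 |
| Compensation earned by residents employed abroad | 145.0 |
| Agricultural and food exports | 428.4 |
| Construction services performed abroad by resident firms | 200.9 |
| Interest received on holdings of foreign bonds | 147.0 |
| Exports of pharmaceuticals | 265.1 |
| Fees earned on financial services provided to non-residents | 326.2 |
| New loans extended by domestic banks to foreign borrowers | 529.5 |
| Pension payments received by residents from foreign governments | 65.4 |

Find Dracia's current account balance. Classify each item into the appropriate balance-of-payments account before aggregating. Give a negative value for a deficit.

Goods: 265.1 - 1625.0 - 257.1 + 428.4 + 1593.7 + 2875.4 = 3280.5
Services: 200.9 - 195.7 + 326.2 = 331.4
Primary income: 147.0 + 145.0 - 224.9 = 67.1
Secondary income: -88.9 + 65.4 + 61.6 = 38.1
Current account = 3280.5 + 331.4 + 67.1 + 38.1 = 3717.1
(Excluded from the current account — financial account: inward foreign direct investment in the manufacturing sector 539.3, acquisition of a foreign subsidiary by a resident firm (outward FDI) 218.9, purchases of foreign government bonds by domestic residents 309.5, foreign purchases of domestic corporate bonds 331.2, new loans extended by domestic banks to foreign borrowers 529.5; capital account: capital transfers received from emigrants 62.2.)

3717.1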